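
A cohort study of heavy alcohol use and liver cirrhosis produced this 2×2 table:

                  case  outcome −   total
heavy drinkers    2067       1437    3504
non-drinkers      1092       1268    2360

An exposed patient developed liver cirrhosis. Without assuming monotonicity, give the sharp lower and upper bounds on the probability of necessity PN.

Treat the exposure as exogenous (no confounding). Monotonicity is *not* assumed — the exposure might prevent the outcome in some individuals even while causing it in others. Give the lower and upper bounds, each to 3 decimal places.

p₁ = P(outcome | exposed) = 2067/3504 = 0.5899
p₀ = P(outcome | unexposed) = 1092/2360 = 0.46271
Under exogeneity alone the bounds on PN are max{0,(p₁−p₀)/p₁} ≤ PN ≤ min{1,(1−p₀)/p₁}.
  lower = (p₁ − p₀)/p₁ = 0.12719 / 0.5899 ≈ 0.2156
  upper = min{1, (1 − p₀)/p₁} = 0.53729 / 0.5899 ≈ 0.9108

0.216 ≤ PN ≤ 0.911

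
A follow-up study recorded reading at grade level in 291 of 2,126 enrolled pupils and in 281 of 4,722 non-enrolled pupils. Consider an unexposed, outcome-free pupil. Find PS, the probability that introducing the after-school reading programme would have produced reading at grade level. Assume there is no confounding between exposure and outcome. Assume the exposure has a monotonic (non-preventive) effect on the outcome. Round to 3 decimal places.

PS ≈ 0.082

p₁ = P(outcome | exposed) = 291/2126 = 0.13688
p₀ = P(outcome | unexposed) = 281/4722 = 0.059509
Under exogeneity and monotonicity, PS = (p₁ − p₀) / (1 − p₀).
PS = (0.13688 − 0.059509) / (1 − 0.059509) = 0.077368 / 0.94049 ≈ 0.0823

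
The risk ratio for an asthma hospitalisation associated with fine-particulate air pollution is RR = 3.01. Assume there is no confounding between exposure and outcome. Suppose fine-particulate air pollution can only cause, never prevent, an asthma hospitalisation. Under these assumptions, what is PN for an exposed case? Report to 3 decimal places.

PN ≈ 0.668

Under exogeneity and monotonicity, PN = (RR − 1) / RR = 1 − 1/RR.
PN = (3.01 − 1) / 3.01 = 2.01 / 3.01 ≈ 0.6678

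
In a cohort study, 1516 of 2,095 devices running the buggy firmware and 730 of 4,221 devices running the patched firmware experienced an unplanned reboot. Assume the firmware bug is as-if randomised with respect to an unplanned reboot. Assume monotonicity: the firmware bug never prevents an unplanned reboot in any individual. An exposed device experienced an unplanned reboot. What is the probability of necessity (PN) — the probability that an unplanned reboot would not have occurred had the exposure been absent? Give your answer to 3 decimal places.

PN ≈ 0.761

p₁ = P(outcome | exposed) = 1516/2095 = 0.72363
p₀ = P(outcome | unexposed) = 730/4221 = 0.17294
Under exogeneity and monotonicity, PN = (p₁ − p₀) / p₁.
PN = (0.72363 − 0.17294) / 0.72363 = 0.55068 / 0.72363 ≈ 0.7610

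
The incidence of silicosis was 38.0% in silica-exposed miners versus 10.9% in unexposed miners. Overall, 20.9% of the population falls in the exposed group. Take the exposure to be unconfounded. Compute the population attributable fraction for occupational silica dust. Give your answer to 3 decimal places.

PAF ≈ 0.342

p₁ = 0.38, p₀ = 0.109.
Overall risk P(Y=1) = π·p₁ + (1−π)·p₀ = 0.209×0.38 + 0.791×0.109 = 0.16564.
Under exogeneity, PAF = [P(Y=1) − p₀] / P(Y=1).
PAF = (0.16564 − 0.109) / 0.16564 ≈ 0.3419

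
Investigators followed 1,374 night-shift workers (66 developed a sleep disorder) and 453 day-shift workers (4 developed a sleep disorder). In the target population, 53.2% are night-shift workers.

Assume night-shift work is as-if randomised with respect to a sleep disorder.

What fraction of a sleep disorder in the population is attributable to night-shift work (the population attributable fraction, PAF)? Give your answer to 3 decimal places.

p₁ = P(outcome | exposed) = 66/1374 = 0.048035
p₀ = P(outcome | unexposed) = 4/453 = 0.00883
Overall risk P(Y=1) = π·p₁ + (1−π)·p₀ = 0.532×0.048035 + 0.468×0.00883 = 0.029687.
Under exogeneity, PAF = [P(Y=1) − p₀] / P(Y=1).
PAF = (0.029687 − 0.00883) / 0.029687 ≈ 0.7026

PAF ≈ 0.703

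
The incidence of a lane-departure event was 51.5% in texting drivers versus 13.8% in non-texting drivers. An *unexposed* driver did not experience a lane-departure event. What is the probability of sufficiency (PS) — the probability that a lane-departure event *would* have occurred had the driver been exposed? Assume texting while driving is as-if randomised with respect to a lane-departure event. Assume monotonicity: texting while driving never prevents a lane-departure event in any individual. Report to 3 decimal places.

p₁ = 0.515, p₀ = 0.138.
Under exogeneity and monotonicity, PS = (p₁ − p₀) / (1 − p₀).
PS = (0.515 − 0.138) / (1 − 0.138) = 0.377 / 0.862 ≈ 0.4374

PS ≈ 0.437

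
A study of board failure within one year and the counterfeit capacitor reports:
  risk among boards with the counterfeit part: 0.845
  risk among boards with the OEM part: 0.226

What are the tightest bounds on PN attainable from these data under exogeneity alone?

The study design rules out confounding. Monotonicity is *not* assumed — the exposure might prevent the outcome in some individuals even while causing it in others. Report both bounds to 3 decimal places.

0.733 ≤ PN ≤ 0.916

Let p₁ = 0.845, p₀ = 0.226.
Under exogeneity alone the bounds on PN are max{0,(p₁−p₀)/p₁} ≤ PN ≤ min{1,(1−p₀)/p₁}.
  lower = (p₁ − p₀)/p₁ = 0.619 / 0.845 ≈ 0.7325
  upper = min{1, (1 − p₀)/p₁} = 0.774 / 0.845 ≈ 0.9160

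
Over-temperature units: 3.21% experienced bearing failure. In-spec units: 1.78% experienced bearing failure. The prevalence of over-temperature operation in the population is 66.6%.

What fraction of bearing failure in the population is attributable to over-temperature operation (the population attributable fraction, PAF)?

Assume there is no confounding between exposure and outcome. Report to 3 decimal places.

PAF ≈ 0.349

p₁ = 0.0321, p₀ = 0.0178.
Overall risk P(Y=1) = π·p₁ + (1−π)·p₀ = 0.666×0.0321 + 0.334×0.0178 = 0.027324.
Under exogeneity, PAF = [P(Y=1) − p₀] / P(Y=1).
PAF = (0.027324 − 0.0178) / 0.027324 ≈ 0.3486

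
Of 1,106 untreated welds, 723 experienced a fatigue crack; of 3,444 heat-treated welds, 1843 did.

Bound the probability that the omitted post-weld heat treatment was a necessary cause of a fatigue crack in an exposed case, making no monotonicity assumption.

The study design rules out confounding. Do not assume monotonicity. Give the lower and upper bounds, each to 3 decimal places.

p₁ = P(outcome | exposed) = 723/1106 = 0.65371
p₀ = P(outcome | unexposed) = 1843/3444 = 0.53513
Under exogeneity alone the bounds on PN are max{0,(p₁−p₀)/p₁} ≤ PN ≤ min{1,(1−p₀)/p₁}.
  lower = (p₁ − p₀)/p₁ = 0.11857 / 0.65371 ≈ 0.1814
  upper = min{1, (1 − p₀)/p₁} = 0.46487 / 0.65371 ≈ 0.7111

0.181 ≤ PN ≤ 0.711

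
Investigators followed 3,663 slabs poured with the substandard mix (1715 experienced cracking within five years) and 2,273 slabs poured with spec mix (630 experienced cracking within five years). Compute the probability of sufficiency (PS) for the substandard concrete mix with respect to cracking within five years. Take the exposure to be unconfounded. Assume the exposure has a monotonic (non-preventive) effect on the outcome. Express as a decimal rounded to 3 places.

p₁ = P(outcome | exposed) = 1715/3663 = 0.4682
p₀ = P(outcome | unexposed) = 630/2273 = 0.27717
Under exogeneity and monotonicity, PS = (p₁ − p₀) / (1 − p₀).
PS = (0.4682 − 0.27717) / (1 − 0.27717) = 0.19103 / 0.72283 ≈ 0.2643

PS ≈ 0.264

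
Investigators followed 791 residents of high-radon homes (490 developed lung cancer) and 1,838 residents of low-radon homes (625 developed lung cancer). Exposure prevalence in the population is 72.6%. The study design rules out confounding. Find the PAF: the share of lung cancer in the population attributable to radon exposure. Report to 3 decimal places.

p₁ = P(outcome | exposed) = 490/791 = 0.61947
p₀ = P(outcome | unexposed) = 625/1838 = 0.34004
Overall risk P(Y=1) = π·p₁ + (1−π)·p₀ = 0.726×0.61947 + 0.274×0.34004 = 0.54291.
Under exogeneity, PAF = [P(Y=1) − p₀] / P(Y=1).
PAF = (0.54291 − 0.34004) / 0.54291 ≈ 0.3737

PAF ≈ 0.374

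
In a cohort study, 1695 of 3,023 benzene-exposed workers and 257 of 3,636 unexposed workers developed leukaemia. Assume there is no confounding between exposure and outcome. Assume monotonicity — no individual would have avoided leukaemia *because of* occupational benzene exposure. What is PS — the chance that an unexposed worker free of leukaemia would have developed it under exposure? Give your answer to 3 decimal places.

p₁ = P(outcome | exposed) = 1695/3023 = 0.5607
p₀ = P(outcome | unexposed) = 257/3636 = 0.070682
Under exogeneity and monotonicity, PS = (p₁ − p₀) / (1 − p₀).
PS = (0.5607 − 0.070682) / (1 − 0.070682) = 0.49002 / 0.92932 ≈ 0.5273

PS ≈ 0.527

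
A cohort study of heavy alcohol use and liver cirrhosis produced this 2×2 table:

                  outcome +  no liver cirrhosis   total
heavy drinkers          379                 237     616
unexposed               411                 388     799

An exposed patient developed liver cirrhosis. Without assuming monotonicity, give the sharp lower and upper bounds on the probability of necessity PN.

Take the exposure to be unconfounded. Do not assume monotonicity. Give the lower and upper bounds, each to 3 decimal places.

p₁ = P(outcome | exposed) = 379/616 = 0.61526
p₀ = P(outcome | unexposed) = 411/799 = 0.51439
Under exogeneity alone the bounds on PN are max{0,(p₁−p₀)/p₁} ≤ PN ≤ min{1,(1−p₀)/p₁}.
  lower = (p₁ − p₀)/p₁ = 0.10087 / 0.61526 ≈ 0.1639
  upper = min{1, (1 − p₀)/p₁} = 0.48561 / 0.61526 ≈ 0.7893

0.164 ≤ PN ≤ 0.789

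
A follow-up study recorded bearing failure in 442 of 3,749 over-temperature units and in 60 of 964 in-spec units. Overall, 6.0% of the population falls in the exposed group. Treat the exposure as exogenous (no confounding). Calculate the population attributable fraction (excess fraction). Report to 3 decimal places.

p₁ = P(outcome | exposed) = 442/3749 = 0.1179
p₀ = P(outcome | unexposed) = 60/964 = 0.062241
Overall risk P(Y=1) = π·p₁ + (1−π)·p₀ = 0.06×0.1179 + 0.94×0.062241 = 0.06558.
Under exogeneity, PAF = [P(Y=1) − p₀] / P(Y=1).
PAF = (0.06558 − 0.062241) / 0.06558 ≈ 0.0509

PAF ≈ 0.051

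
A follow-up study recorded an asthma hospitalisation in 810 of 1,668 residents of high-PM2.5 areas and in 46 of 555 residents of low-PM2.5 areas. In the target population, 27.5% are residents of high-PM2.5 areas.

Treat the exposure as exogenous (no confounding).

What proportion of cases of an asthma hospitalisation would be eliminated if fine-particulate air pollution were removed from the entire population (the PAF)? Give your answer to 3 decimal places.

p₁ = P(outcome | exposed) = 810/1668 = 0.48561
p₀ = P(outcome | unexposed) = 46/555 = 0.082883
Overall risk P(Y=1) = π·p₁ + (1−π)·p₀ = 0.275×0.48561 + 0.725×0.082883 = 0.19363.
Under exogeneity, PAF = [P(Y=1) − p₀] / P(Y=1).
PAF = (0.19363 − 0.082883) / 0.19363 ≈ 0.5720

PAF ≈ 0.572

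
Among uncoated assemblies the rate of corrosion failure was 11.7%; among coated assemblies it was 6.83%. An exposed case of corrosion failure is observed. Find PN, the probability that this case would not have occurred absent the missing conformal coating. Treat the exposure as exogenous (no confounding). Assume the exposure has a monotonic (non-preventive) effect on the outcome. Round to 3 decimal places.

p₁ = 0.117, p₀ = 0.0683.
Under exogeneity and monotonicity, PN = (p₁ − p₀) / p₁.
PN = (0.117 − 0.0683) / 0.117 = 0.0487 / 0.117 ≈ 0.4162

PN ≈ 0.416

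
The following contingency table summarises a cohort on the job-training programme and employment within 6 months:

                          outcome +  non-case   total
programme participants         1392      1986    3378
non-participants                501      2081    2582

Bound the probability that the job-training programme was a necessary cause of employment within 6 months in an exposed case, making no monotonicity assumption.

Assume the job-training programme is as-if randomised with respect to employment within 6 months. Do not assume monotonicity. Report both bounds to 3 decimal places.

0.529 ≤ PN ≤ 1.000

p₁ = P(outcome | exposed) = 1392/3378 = 0.41208
p₀ = P(outcome | unexposed) = 501/2582 = 0.19404
Under exogeneity alone the bounds on PN are max{0,(p₁−p₀)/p₁} ≤ PN ≤ min{1,(1−p₀)/p₁}.
  lower = (p₁ − p₀)/p₁ = 0.21804 / 0.41208 ≈ 0.5291
  upper = min{1, (1 − p₀)/p₁} = 0.80596 / 0.41208 ≈ 1.9559 → capped at 1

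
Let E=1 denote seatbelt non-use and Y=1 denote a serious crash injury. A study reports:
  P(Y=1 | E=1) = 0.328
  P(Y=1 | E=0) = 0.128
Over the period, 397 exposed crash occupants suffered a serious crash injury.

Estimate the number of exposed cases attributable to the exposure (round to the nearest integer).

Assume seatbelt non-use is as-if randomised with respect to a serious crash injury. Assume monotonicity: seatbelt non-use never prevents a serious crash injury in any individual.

about 242 cases

Let p₁ = 0.328, p₀ = 0.128.
PN = (p₁ − p₀)/p₁ = (0.328 − 0.128) / 0.328 ≈ 0.60976.
Attributable cases ≈ PN × (exposed cases) = 0.60976 × 397 ≈ 242.07.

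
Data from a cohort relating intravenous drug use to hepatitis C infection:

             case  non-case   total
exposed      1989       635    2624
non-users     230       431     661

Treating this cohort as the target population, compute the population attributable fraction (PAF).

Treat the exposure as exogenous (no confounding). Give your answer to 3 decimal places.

p₁ = P(outcome | exposed) = 1989/2624 = 0.758
p₀ = P(outcome | unexposed) = 230/661 = 0.34796
Exposure prevalence π = 2624/3285 = 0.79878; overall risk P(Y=1) = 0.67549.
Under exogeneity, PAF = [P(Y=1) − p₀]/P(Y=1).
PAF = (0.67549 − 0.34796) / 0.67549 ≈ 0.4849

PAF ≈ 0.485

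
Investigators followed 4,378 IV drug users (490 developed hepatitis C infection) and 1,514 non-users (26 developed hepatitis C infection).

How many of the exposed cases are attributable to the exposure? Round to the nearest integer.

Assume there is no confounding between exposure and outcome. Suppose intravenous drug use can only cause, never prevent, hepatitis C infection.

about 415 cases

p₁ = P(outcome | exposed) = 490/4378 = 0.11192
p₀ = P(outcome | unexposed) = 26/1514 = 0.017173
PN = (p₁ − p₀)/p₁ = (0.11192 − 0.017173) / 0.11192 ≈ 0.84656.
Attributable cases ≈ PN × (exposed cases) = 0.84656 × 490 ≈ 414.82.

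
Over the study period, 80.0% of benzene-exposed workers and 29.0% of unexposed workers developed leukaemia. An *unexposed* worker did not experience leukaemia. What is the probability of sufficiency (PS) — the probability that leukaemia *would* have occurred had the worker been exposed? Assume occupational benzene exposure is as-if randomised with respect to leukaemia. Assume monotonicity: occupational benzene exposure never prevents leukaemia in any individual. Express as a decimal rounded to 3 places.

PS ≈ 0.718

p₁ = 0.8, p₀ = 0.29.
Under exogeneity and monotonicity, PS = (p₁ − p₀) / (1 − p₀).
PS = (0.8 − 0.29) / (1 − 0.29) = 0.51 / 0.71 ≈ 0.7183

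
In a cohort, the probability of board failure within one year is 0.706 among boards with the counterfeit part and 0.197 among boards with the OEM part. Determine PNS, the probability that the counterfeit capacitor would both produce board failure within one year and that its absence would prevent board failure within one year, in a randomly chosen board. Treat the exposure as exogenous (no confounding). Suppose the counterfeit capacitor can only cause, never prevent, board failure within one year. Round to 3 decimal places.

Let p₁ = 0.706, p₀ = 0.197.
Under exogeneity and monotonicity, PNS = p₁ − p₀.
PNS = 0.706 − 0.197 = 0.509

PNS ≈ 0.509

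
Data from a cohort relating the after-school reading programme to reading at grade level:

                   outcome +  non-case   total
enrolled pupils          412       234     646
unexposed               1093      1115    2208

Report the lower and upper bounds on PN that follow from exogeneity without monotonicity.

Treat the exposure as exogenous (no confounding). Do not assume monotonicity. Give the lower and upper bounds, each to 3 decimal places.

0.224 ≤ PN ≤ 0.792

p₁ = P(outcome | exposed) = 412/646 = 0.63777
p₀ = P(outcome | unexposed) = 1093/2208 = 0.49502
Under exogeneity alone the bounds on PN are max{0,(p₁−p₀)/p₁} ≤ PN ≤ min{1,(1−p₀)/p₁}.
  lower = (p₁ − p₀)/p₁ = 0.14275 / 0.63777 ≈ 0.2238
  upper = min{1, (1 − p₀)/p₁} = 0.50498 / 0.63777 ≈ 0.7918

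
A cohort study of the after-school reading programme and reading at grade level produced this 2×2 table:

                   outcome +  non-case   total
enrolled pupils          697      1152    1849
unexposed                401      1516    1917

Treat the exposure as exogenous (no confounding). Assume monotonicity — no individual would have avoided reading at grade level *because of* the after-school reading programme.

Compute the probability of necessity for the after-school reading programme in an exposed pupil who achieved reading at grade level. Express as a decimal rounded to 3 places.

PN ≈ 0.445

p₁ = P(outcome | exposed) = 697/1849 = 0.37696
p₀ = P(outcome | unexposed) = 401/1917 = 0.20918
Under exogeneity and monotonicity, PN = (p₁ − p₀)/p₁.
PN = (0.37696 − 0.20918) / 0.37696 ≈ 0.4451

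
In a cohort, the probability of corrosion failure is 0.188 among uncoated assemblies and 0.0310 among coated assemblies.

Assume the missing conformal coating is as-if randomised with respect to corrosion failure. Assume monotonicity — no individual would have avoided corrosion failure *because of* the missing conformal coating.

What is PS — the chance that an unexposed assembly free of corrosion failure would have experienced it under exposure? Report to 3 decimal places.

Let p₁ = 0.188, p₀ = 0.031.
Under exogeneity and monotonicity, PS = (p₁ − p₀) / (1 − p₀).
PS = (0.188 − 0.031) / (1 − 0.031) = 0.157 / 0.969 ≈ 0.1620

PS ≈ 0.162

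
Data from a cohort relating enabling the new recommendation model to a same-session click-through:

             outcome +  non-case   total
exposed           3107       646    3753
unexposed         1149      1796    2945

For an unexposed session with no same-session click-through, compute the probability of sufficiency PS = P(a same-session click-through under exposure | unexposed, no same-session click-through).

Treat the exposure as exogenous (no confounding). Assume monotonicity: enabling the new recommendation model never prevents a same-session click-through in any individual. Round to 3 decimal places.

PS ≈ 0.718

p₁ = P(outcome | exposed) = 3107/3753 = 0.82787
p₀ = P(outcome | unexposed) = 1149/2945 = 0.39015
Under exogeneity and monotonicity, PS = (p₁ − p₀) / (1 − p₀).
PS = (0.82787 − 0.39015) / (1 − 0.39015) = 0.43772 / 0.60985 ≈ 0.7178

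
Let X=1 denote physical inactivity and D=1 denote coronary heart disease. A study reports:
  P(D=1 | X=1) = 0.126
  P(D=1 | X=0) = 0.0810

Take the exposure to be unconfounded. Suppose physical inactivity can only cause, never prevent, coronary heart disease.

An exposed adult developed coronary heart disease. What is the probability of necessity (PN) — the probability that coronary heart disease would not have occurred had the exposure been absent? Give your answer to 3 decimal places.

PN ≈ 0.357

Let p₁ = 0.126, p₀ = 0.081.
Under exogeneity and monotonicity, PN = (p₁ − p₀) / p₁.
PN = (0.126 − 0.081) / 0.126 = 0.045 / 0.126 ≈ 0.3571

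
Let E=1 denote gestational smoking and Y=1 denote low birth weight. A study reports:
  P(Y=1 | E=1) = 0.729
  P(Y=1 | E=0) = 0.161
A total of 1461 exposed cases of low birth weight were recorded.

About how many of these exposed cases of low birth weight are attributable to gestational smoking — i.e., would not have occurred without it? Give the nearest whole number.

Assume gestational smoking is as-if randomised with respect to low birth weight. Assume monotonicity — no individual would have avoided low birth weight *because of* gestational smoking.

Let p₁ = 0.729, p₀ = 0.161.
PN = (p₁ − p₀)/p₁ = (0.729 − 0.161) / 0.729 ≈ 0.77915.
Attributable cases ≈ PN × (exposed cases) = 0.77915 × 1461 ≈ 1138.34.

about 1138 cases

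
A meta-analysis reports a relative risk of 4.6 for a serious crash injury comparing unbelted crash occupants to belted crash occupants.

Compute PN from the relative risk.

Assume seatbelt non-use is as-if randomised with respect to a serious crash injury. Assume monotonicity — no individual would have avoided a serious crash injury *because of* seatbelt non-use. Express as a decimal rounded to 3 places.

Under exogeneity and monotonicity, PN = (RR − 1) / RR = 1 − 1/RR.
PN = (4.6 − 1) / 4.6 = 3.6 / 4.6 ≈ 0.7826

PN ≈ 0.783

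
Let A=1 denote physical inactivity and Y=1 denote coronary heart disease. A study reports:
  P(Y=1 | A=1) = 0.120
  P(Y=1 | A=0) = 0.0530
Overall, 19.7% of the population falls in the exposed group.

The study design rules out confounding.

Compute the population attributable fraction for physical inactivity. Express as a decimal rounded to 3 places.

PAF ≈ 0.199

Let p₁ = 0.12, p₀ = 0.053.
Overall risk P(Y=1) = π·p₁ + (1−π)·p₀ = 0.197×0.12 + 0.803×0.053 = 0.066199.
Under exogeneity, PAF = [P(Y=1) − p₀] / P(Y=1).
PAF = (0.066199 − 0.053) / 0.066199 ≈ 0.1994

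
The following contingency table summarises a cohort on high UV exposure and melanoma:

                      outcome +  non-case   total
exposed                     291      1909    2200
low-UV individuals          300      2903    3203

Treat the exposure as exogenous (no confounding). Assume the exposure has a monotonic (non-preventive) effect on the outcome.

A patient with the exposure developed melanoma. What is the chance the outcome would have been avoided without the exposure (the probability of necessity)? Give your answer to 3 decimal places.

PN ≈ 0.292

p₁ = P(outcome | exposed) = 291/2200 = 0.13227
p₀ = P(outcome | unexposed) = 300/3203 = 0.093662
Under exogeneity and monotonicity, PN = (p₁ − p₀) / p₁.
PN = (0.13227 − 0.093662) / 0.13227 = 0.038611 / 0.13227 ≈ 0.2919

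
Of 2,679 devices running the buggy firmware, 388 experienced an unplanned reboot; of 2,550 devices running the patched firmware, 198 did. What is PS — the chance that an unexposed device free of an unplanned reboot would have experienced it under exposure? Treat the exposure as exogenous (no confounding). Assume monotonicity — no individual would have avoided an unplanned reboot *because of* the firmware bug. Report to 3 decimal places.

p₁ = P(outcome | exposed) = 388/2679 = 0.14483
p₀ = P(outcome | unexposed) = 198/2550 = 0.077647
Under exogeneity and monotonicity, PS = (p₁ − p₀) / (1 − p₀).
PS = (0.14483 − 0.077647) / (1 − 0.077647) = 0.067183 / 0.92235 ≈ 0.0728

PS ≈ 0.073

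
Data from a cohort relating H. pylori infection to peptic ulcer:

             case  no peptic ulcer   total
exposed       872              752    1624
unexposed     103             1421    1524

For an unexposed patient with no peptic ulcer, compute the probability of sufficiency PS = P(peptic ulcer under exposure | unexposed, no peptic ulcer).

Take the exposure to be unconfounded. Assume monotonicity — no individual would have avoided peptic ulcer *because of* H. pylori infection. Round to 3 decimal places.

PS ≈ 0.503

p₁ = P(outcome | exposed) = 872/1624 = 0.53695
p₀ = P(outcome | unexposed) = 103/1524 = 0.067585
Under exogeneity and monotonicity, PS = (p₁ − p₀) / (1 − p₀).
PS = (0.53695 − 0.067585) / (1 − 0.067585) = 0.46936 / 0.93241 ≈ 0.5034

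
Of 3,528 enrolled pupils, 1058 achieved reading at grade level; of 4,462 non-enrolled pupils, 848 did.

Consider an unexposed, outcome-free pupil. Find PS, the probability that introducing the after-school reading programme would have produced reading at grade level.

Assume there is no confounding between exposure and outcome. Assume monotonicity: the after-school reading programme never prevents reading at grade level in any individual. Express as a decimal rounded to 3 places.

p₁ = P(outcome | exposed) = 1058/3528 = 0.29989
p₀ = P(outcome | unexposed) = 848/4462 = 0.19005
Under exogeneity and monotonicity, PS = (p₁ − p₀) / (1 − p₀).
PS = (0.29989 − 0.19005) / (1 − 0.19005) = 0.10984 / 0.80995 ≈ 0.1356

PS ≈ 0.136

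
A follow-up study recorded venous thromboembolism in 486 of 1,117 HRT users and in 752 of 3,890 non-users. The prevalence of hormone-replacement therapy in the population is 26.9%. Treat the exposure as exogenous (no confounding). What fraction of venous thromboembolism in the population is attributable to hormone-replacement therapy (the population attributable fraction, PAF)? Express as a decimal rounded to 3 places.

p₁ = P(outcome | exposed) = 486/1117 = 0.43509
p₀ = P(outcome | unexposed) = 752/3890 = 0.19332
Overall risk P(Y=1) = π·p₁ + (1−π)·p₀ = 0.269×0.43509 + 0.731×0.19332 = 0.25835.
Under exogeneity, PAF = [P(Y=1) − p₀] / P(Y=1).
PAF = (0.25835 − 0.19332) / 0.25835 ≈ 0.2517

PAF ≈ 0.252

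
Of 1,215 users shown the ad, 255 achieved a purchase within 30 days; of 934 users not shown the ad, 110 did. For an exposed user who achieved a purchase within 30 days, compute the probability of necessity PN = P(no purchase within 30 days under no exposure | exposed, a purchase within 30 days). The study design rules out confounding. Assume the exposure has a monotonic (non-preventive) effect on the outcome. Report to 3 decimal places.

p₁ = P(outcome | exposed) = 255/1215 = 0.20988
p₀ = P(outcome | unexposed) = 110/934 = 0.11777
Under exogeneity and monotonicity, PN = (p₁ − p₀) / p₁.
PN = (0.20988 − 0.11777) / 0.20988 = 0.092104 / 0.20988 ≈ 0.4388

PN ≈ 0.439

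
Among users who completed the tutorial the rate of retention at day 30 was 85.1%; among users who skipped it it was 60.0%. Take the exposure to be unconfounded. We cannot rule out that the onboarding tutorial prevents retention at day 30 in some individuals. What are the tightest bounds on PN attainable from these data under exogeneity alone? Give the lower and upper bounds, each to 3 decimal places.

0.295 ≤ PN ≤ 0.470

p₁ = 0.851, p₀ = 0.6.
Under exogeneity alone the bounds on PN are max{0,(p₁−p₀)/p₁} ≤ PN ≤ min{1,(1−p₀)/p₁}.
  lower = (p₁ − p₀)/p₁ = 0.251 / 0.851 ≈ 0.2949
  upper = min{1, (1 − p₀)/p₁} = 0.4 / 0.851 ≈ 0.4700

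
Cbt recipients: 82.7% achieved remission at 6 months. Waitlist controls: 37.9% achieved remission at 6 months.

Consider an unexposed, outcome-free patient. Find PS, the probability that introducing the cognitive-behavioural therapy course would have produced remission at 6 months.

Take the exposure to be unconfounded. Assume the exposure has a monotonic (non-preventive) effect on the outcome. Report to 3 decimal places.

PS ≈ 0.721

p₁ = 0.827, p₀ = 0.379.
Under exogeneity and monotonicity, PS = (p₁ − p₀) / (1 − p₀).
PS = (0.827 − 0.379) / (1 − 0.379) = 0.448 / 0.621 ≈ 0.7214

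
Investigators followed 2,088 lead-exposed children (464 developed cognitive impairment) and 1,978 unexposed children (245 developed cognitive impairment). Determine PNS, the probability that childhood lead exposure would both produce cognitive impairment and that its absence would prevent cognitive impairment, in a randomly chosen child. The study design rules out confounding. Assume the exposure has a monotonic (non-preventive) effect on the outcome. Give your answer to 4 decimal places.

p₁ = P(outcome | exposed) = 464/2088 = 0.22222
p₀ = P(outcome | unexposed) = 245/1978 = 0.12386
Under exogeneity and monotonicity, PNS = p₁ − p₀.
PNS = 0.22222 − 0.12386 = 0.09836

PNS ≈ 0.0984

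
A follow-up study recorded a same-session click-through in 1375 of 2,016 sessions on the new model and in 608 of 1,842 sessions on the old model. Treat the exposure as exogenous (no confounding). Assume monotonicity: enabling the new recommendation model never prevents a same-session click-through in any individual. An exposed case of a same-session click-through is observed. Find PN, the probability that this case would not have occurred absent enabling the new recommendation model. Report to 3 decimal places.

PN ≈ 0.516

p₁ = P(outcome | exposed) = 1375/2016 = 0.68204
p₀ = P(outcome | unexposed) = 608/1842 = 0.33008
Under exogeneity and monotonicity, PN = (p₁ − p₀) / p₁.
PN = (0.68204 − 0.33008) / 0.68204 = 0.35197 / 0.68204 ≈ 0.5160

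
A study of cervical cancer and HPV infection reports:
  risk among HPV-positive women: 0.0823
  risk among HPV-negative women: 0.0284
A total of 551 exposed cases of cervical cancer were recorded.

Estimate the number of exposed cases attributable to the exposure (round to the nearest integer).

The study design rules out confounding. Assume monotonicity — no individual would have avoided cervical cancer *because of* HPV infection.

about 361 cases

Let p₁ = 0.0823, p₀ = 0.0284.
PN = (p₁ − p₀)/p₁ = (0.0823 − 0.0284) / 0.0823 ≈ 0.65492.
Attributable cases ≈ PN × (exposed cases) = 0.65492 × 551 ≈ 360.86.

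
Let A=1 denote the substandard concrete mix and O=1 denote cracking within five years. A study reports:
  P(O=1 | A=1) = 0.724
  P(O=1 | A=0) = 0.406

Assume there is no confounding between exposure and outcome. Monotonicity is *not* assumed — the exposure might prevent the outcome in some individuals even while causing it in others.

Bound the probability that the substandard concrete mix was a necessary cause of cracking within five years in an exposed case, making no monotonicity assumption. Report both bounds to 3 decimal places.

0.439 ≤ PN ≤ 0.820

Let p₁ = 0.724, p₀ = 0.406.
Under exogeneity alone the bounds on PN are max{0,(p₁−p₀)/p₁} ≤ PN ≤ min{1,(1−p₀)/p₁}.
  lower = (p₁ − p₀)/p₁ = 0.318 / 0.724 ≈ 0.4392
  upper = min{1, (1 − p₀)/p₁} = 0.594 / 0.724 ≈ 0.8204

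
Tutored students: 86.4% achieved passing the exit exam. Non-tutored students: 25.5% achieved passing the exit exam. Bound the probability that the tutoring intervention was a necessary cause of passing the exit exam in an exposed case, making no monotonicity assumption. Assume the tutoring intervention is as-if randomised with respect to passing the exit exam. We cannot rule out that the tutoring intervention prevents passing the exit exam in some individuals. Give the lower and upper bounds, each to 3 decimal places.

p₁ = 0.864, p₀ = 0.255.
Under exogeneity alone the bounds on PN are max{0,(p₁−p₀)/p₁} ≤ PN ≤ min{1,(1−p₀)/p₁}.
  lower = (p₁ − p₀)/p₁ = 0.609 / 0.864 ≈ 0.7049
  upper = min{1, (1 − p₀)/p₁} = 0.745 / 0.864 ≈ 0.8623

0.705 ≤ PN ≤ 0.862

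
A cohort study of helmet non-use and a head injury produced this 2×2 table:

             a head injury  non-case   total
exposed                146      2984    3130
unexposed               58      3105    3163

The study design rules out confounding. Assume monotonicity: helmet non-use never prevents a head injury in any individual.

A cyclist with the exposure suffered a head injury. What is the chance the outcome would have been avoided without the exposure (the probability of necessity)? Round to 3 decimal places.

PN ≈ 0.607

p₁ = P(outcome | exposed) = 146/3130 = 0.046645
p₀ = P(outcome | unexposed) = 58/3163 = 0.018337
Under exogeneity and monotonicity, PN = (p₁ − p₀) / p₁.
PN = (0.046645 − 0.018337) / 0.046645 = 0.028308 / 0.046645 ≈ 0.6069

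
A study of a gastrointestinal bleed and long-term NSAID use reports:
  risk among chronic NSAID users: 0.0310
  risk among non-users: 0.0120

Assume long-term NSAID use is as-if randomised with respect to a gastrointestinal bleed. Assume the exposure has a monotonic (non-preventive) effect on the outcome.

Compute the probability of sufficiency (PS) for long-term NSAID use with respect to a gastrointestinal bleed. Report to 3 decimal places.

PS ≈ 0.019

Let p₁ = 0.031, p₀ = 0.012.
Under exogeneity and monotonicity, PS = (p₁ − p₀) / (1 − p₀).
PS = (0.031 − 0.012) / (1 − 0.012) = 0.019 / 0.988 ≈ 0.0192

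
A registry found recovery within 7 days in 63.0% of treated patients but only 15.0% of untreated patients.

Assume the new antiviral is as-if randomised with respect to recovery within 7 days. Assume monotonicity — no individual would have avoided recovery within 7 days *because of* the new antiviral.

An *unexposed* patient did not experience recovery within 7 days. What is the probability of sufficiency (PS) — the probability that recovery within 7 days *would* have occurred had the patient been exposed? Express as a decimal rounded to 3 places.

PS ≈ 0.565

p₁ = 0.63, p₀ = 0.15.
Under exogeneity and monotonicity, PS = (p₁ − p₀) / (1 − p₀).
PS = (0.63 − 0.15) / (1 − 0.15) = 0.48 / 0.85 ≈ 0.5647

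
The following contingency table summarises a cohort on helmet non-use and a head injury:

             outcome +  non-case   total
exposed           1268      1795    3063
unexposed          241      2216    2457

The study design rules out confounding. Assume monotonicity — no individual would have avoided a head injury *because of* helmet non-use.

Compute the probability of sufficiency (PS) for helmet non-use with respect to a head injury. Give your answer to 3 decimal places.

PS ≈ 0.350

p₁ = P(outcome | exposed) = 1268/3063 = 0.41397
p₀ = P(outcome | unexposed) = 241/2457 = 0.098087
Under exogeneity and monotonicity, PS = (p₁ − p₀) / (1 − p₀).
PS = (0.41397 − 0.098087) / (1 − 0.098087) = 0.31589 / 0.90191 ≈ 0.3502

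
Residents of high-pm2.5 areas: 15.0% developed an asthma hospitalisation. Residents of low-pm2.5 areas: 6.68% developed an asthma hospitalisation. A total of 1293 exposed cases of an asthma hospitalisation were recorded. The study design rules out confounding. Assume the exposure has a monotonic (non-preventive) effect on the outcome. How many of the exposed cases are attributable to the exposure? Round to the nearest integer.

about 717 cases

p₁ = 0.15, p₀ = 0.0668.
PN = (p₁ − p₀)/p₁ = (0.15 − 0.0668) / 0.15 ≈ 0.55467.
Attributable cases ≈ PN × (exposed cases) = 0.55467 × 1293 ≈ 717.18.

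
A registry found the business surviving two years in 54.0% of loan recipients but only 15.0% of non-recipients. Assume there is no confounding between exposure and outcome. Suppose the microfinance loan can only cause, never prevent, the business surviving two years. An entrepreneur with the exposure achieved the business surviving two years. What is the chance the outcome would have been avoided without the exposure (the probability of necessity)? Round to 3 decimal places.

PN ≈ 0.722

p₁ = 0.54, p₀ = 0.15.
Under exogeneity and monotonicity, PN = (p₁ − p₀) / p₁.
PN = (0.54 − 0.15) / 0.54 = 0.39 / 0.54 ≈ 0.7222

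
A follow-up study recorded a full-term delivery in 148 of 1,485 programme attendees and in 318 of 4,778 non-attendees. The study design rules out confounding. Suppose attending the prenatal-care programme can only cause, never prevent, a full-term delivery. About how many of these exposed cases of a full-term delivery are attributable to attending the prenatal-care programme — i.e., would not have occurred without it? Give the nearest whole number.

p₁ = P(outcome | exposed) = 148/1485 = 0.099663
p₀ = P(outcome | unexposed) = 318/4778 = 0.066555
PN = (p₁ − p₀)/p₁ = (0.099663 − 0.066555) / 0.099663 ≈ 0.33220.
Attributable cases ≈ PN × (exposed cases) = 0.33220 × 148 ≈ 49.17.

about 49 cases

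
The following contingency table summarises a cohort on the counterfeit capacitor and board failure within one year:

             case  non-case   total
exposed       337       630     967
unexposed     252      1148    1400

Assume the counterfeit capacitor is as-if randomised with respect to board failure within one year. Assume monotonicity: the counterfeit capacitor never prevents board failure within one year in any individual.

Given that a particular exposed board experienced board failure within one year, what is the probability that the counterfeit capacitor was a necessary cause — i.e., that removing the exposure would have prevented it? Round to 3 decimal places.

p₁ = P(outcome | exposed) = 337/967 = 0.3485
p₀ = P(outcome | unexposed) = 252/1400 = 0.18
Under exogeneity and monotonicity, PN = (p₁ − p₀) / p₁.
PN = (0.3485 − 0.18) / 0.3485 = 0.1685 / 0.3485 ≈ 0.4835

PN ≈ 0.484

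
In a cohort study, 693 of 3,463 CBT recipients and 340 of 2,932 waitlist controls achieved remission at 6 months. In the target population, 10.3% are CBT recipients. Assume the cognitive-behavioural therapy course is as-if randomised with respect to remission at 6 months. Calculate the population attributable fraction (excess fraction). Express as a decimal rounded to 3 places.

p₁ = P(outcome | exposed) = 693/3463 = 0.20012
p₀ = P(outcome | unexposed) = 340/2932 = 0.11596
Overall risk P(Y=1) = π·p₁ + (1−π)·p₀ = 0.103×0.20012 + 0.897×0.11596 = 0.12463.
Under exogeneity, PAF = [P(Y=1) − p₀] / P(Y=1).
PAF = (0.12463 − 0.11596) / 0.12463 ≈ 0.0695

PAF ≈ 0.070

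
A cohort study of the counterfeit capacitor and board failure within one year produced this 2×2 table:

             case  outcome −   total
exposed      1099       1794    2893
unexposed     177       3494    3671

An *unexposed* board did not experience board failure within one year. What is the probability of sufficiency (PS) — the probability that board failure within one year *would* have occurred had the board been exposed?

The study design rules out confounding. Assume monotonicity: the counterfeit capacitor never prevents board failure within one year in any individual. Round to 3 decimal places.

p₁ = P(outcome | exposed) = 1099/2893 = 0.37988
p₀ = P(outcome | unexposed) = 177/3671 = 0.048216
Under exogeneity and monotonicity, PS = (p₁ − p₀) / (1 − p₀).
PS = (0.37988 − 0.048216) / (1 − 0.048216) = 0.33167 / 0.95178 ≈ 0.3485

PS ≈ 0.348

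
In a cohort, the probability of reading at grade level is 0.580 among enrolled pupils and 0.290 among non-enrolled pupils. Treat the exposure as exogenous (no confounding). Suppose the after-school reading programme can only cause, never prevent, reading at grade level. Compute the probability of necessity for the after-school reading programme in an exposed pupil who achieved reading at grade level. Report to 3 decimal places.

PN ≈ 0.500

Let p₁ = 0.58, p₀ = 0.29.
Under exogeneity and monotonicity, PN = (p₁ − p₀) / p₁.
PN = (0.58 − 0.29) / 0.58 = 0.29 / 0.58 ≈ 0.5000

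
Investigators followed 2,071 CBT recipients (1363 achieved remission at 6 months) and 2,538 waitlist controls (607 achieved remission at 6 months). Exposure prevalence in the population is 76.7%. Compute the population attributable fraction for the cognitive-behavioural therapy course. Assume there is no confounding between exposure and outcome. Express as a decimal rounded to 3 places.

p₁ = P(outcome | exposed) = 1363/2071 = 0.65814
p₀ = P(outcome | unexposed) = 607/2538 = 0.23916
Overall risk P(Y=1) = π·p₁ + (1−π)·p₀ = 0.767×0.65814 + 0.233×0.23916 = 0.56052.
Under exogeneity, PAF = [P(Y=1) − p₀] / P(Y=1).
PAF = (0.56052 − 0.23916) / 0.56052 ≈ 0.5733

PAF ≈ 0.573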